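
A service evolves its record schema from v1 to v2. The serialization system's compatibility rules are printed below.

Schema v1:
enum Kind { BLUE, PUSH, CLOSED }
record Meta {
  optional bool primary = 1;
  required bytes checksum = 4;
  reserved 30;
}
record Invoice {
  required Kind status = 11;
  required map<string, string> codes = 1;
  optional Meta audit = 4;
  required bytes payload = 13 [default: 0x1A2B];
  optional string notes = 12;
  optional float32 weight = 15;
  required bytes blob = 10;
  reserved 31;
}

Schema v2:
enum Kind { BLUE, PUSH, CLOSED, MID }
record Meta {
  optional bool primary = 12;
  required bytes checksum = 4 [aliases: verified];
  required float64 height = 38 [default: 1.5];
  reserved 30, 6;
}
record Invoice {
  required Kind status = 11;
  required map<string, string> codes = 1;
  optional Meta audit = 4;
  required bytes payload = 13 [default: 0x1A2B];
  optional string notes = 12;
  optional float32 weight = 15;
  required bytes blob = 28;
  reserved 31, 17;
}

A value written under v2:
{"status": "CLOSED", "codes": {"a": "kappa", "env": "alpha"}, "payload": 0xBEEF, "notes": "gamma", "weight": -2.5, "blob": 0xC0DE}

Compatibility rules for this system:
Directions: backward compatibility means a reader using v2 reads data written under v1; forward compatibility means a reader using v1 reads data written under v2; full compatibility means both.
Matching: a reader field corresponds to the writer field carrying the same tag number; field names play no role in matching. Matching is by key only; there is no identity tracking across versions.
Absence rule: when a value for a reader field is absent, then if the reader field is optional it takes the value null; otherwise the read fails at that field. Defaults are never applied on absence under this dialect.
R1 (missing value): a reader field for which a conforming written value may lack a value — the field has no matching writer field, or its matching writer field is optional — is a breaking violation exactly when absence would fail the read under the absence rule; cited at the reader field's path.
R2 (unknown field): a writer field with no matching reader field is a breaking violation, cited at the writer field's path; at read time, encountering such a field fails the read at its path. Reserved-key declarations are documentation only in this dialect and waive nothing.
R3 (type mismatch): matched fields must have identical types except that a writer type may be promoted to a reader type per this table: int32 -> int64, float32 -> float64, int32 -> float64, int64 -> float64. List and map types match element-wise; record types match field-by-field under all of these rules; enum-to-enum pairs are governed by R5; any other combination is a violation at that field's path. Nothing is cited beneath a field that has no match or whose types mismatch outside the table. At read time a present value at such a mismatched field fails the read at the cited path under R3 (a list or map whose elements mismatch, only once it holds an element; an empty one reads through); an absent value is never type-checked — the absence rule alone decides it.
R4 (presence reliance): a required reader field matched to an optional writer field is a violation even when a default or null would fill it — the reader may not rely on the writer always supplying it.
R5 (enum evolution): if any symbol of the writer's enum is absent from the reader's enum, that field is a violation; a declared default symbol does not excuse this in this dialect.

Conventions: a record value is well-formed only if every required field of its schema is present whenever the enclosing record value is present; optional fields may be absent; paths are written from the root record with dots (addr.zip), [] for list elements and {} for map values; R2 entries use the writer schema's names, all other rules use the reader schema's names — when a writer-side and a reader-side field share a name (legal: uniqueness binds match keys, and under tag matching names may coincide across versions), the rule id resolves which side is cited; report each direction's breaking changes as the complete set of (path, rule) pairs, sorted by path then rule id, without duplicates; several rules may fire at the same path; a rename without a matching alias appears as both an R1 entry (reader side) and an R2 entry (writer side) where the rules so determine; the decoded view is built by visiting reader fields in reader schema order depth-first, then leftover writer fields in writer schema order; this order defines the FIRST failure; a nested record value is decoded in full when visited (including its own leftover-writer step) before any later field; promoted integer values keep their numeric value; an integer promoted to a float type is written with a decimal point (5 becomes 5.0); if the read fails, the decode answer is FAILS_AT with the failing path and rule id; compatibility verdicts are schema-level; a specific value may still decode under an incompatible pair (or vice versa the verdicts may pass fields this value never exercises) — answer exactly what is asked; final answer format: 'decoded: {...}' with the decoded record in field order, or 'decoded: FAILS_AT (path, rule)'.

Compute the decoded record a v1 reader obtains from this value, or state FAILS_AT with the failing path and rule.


arrows below run writer -> reader for Invoice
migrating the Invoice value to v1:
  status := "CLOSED"
  codes := {"a": "kappa", "env": "alpha"}
  audit := null (missing; optional => null)
  payload := 0xBEEF
  notes := "gamma"
  weight := -2.5
  read fails at blob under R1 (no fill)
  => FAILS_AT (blob, R1)
the other Invoice changes do not affect what is asked:
  enum Kind (field status in record Invoice): symbol MID added -> schema-level compatibility only; this Invoice value's decode is unchanged
  added field height to record Meta: required float64, tag 38, default 1.5 (in v2 it sits last) -> schema-level compatibility only; this Invoice value's decode is unchanged
  field primary in record Meta: tag 1 changed to 12 -> schema-level compatibility only; this Invoice value's decode is unchanged

decoded: FAILS_AT (blob, R1)


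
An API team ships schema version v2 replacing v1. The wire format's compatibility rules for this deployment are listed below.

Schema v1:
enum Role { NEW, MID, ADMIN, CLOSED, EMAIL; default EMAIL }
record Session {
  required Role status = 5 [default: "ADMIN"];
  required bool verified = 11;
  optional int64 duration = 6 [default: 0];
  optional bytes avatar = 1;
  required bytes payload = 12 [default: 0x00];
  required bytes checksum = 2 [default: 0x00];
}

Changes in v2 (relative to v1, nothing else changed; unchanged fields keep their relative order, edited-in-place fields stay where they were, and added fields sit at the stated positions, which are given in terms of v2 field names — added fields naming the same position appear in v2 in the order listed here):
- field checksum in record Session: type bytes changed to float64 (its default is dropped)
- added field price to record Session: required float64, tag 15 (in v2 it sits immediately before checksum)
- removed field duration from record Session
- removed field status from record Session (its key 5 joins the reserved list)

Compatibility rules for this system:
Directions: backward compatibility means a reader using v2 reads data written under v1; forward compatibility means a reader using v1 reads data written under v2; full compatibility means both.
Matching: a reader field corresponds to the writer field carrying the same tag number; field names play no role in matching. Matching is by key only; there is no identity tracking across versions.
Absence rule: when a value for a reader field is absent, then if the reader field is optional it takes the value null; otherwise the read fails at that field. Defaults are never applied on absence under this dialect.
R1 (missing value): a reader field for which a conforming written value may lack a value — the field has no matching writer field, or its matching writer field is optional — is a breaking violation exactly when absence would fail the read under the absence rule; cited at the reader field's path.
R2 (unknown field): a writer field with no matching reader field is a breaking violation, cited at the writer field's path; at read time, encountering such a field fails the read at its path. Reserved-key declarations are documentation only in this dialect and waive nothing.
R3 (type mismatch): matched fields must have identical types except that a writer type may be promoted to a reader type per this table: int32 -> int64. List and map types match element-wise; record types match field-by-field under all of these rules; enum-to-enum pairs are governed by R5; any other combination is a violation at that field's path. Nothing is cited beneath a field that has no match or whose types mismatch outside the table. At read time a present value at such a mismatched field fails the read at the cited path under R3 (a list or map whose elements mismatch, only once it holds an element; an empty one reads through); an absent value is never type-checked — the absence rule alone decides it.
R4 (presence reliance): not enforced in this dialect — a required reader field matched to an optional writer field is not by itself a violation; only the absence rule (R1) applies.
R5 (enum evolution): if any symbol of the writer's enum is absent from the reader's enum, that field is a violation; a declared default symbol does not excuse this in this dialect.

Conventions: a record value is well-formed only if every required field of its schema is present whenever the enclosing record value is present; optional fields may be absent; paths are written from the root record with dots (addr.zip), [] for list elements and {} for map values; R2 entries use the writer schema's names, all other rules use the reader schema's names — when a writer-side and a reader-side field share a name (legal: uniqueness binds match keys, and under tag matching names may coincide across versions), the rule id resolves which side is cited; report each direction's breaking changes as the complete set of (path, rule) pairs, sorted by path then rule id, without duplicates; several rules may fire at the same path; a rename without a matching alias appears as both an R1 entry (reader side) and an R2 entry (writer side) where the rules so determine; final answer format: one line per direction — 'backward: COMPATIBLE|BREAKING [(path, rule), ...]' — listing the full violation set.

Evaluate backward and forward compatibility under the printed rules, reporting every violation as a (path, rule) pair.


arrows below run writer -> reader for Session
backward for Session (reader v2, writer v1):
  verified <- verified (bool -> bool, writer required)
  avatar <- avatar (bytes -> bytes, writer optional)
  payload <- payload (bytes -> bytes, writer required)
  price: no writer match
  checksum <- checksum (bytes -> float64, writer required)
  status (writer side), unknown to reader
  duration (writer side), unknown to reader
  rule R3 violated at checksum
  rule R2 violated at duration
  rule R1 violated at price
  rule R2 violated at status
  => backward verdict for Session: BREAKING, 4 violation(s)
forward for Session (reader v1, writer v2):
  status: no writer match
  verified <- verified (bool -> bool, writer required)
  duration: no writer match
  avatar <- avatar (bytes -> bytes, writer optional)
  payload <- payload (bytes -> bytes, writer required)
  checksum <- checksum (float64 -> bytes, writer required)
  price (writer side), unknown to reader
  rule R3 violated at checksum
  rule R2 violated at price
  rule R1 violated at status
  => forward verdict for Session: BREAKING, 3 violation(s)

backward: BREAKING [(checksum, R3), (duration, R2), (price, R1), (status, R2)]; forward: BREAKING [(checksum, R3), (price, R2), (status, R1)]


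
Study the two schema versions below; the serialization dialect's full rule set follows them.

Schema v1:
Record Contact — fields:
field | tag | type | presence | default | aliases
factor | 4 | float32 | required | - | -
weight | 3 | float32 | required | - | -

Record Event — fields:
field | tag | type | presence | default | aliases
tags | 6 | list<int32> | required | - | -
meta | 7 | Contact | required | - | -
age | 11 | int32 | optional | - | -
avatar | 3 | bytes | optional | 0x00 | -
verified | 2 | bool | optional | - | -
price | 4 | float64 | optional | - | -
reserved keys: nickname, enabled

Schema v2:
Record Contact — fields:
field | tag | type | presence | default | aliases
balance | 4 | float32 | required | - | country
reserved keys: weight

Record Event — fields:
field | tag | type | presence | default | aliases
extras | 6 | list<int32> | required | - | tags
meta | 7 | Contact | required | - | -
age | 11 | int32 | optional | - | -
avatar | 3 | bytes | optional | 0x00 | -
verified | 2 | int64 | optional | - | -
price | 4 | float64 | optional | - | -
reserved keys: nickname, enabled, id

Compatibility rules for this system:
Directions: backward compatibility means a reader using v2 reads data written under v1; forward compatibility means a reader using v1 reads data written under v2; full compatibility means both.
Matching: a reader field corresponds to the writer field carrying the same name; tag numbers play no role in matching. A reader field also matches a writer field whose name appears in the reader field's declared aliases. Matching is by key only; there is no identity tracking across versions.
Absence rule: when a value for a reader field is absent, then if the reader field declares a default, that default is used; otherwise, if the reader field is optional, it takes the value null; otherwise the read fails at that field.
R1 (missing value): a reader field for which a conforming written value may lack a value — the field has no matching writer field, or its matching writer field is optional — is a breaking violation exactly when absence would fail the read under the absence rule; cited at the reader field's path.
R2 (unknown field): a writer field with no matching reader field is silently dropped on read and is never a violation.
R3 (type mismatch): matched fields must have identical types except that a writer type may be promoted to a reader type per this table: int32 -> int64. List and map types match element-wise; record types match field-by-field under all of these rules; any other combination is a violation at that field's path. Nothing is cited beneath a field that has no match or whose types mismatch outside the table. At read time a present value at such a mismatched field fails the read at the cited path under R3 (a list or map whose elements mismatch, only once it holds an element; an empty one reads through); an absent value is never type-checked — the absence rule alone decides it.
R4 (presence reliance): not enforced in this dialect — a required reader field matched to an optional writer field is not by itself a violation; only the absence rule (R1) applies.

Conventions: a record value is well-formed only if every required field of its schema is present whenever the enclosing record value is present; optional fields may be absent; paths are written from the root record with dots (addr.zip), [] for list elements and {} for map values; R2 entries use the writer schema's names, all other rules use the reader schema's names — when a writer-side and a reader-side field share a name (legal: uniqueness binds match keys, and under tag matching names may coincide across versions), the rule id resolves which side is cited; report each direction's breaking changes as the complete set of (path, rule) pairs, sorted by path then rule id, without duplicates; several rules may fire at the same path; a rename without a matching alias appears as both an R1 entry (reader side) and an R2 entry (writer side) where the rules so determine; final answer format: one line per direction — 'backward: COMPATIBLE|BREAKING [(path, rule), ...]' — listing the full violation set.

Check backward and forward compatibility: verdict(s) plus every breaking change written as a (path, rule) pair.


in Event below, arrows point writer -> reader
backward pass over Event, reader schema v2, writer schema v1:
  extras: list<int32> -> list<int32>, writer required; from tags
  meta: Contact -> Contact, writer required; from meta
  age: int32 -> int32, writer optional; from age
  avatar: bytes -> bytes, writer optional; from avatar
  verified: bool -> int64, writer optional; from verified
  price: float64 -> float64, writer optional; from price
  meta.balance: no writer-side match
  meta.factor (writer side), unknown to reader
  meta.weight (writer side), unknown to reader
  rule R1 violated at meta.balance
  rule R3 violated at verified
  backward on Event therefore BREAKING (2)
forward pass over Event, reader schema v1, writer schema v2:
  tags: no writer-side match
  meta: Contact -> Contact, writer required; from meta
  age: int32 -> int32, writer optional; from age
  avatar: bytes -> bytes, writer optional; from avatar
  verified: int64 -> bool, writer optional; from verified
  price: float64 -> float64, writer optional; from price
  extras (writer side), unknown to reader
  meta.factor: no writer-side match
  meta.weight: no writer-side match
  meta.balance (writer side), unknown to reader
  rule R1 violated at meta.factor
  rule R1 violated at meta.weight
  rule R1 violated at tags
  rule R3 violated at verified
  forward on Event therefore BREAKING (4)

backward: BREAKING [(meta.balance, R1), (verified, R3)]; forward: BREAKING [(meta.factor, R1), (meta.weight, R1), (tags, R1), (verified, R3)]


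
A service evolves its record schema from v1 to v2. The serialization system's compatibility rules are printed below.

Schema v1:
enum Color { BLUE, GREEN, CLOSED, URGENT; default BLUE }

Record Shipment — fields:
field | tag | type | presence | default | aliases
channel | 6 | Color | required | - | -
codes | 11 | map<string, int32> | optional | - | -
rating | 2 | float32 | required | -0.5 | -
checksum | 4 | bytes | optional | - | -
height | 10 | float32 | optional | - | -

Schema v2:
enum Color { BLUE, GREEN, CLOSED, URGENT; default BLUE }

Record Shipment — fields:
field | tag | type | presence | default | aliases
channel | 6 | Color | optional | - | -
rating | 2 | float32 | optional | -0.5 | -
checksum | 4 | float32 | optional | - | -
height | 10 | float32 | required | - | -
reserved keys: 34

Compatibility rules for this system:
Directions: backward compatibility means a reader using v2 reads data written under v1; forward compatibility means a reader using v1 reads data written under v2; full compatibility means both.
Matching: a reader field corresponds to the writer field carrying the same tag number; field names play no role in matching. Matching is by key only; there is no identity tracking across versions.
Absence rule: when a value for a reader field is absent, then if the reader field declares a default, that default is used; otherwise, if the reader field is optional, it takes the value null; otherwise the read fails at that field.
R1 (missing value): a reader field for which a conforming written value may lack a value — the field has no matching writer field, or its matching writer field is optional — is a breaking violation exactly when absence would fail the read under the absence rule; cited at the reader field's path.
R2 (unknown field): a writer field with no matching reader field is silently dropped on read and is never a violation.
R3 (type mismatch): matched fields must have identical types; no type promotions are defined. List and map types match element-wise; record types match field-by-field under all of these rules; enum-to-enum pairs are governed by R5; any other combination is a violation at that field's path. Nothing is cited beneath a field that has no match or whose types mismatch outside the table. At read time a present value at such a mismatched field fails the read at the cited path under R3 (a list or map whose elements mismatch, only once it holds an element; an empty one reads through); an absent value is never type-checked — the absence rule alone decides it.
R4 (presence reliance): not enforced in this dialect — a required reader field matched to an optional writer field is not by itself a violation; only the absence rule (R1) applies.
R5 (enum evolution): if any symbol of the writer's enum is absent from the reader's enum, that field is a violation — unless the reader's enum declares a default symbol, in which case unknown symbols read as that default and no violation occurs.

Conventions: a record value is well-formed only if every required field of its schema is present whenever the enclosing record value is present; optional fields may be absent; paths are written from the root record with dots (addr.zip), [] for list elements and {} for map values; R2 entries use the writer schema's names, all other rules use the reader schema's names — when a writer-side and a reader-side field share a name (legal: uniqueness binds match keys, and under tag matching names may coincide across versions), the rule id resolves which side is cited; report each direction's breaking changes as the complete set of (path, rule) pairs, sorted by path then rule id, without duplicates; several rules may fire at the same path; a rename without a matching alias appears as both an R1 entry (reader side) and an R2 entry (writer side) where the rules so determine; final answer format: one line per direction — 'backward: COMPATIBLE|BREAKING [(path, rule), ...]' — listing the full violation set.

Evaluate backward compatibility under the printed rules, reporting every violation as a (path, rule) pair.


backward: BREAKING [(checksum, R3), (height, R1)]

the writer's type comes first in each Shipment pair
backward for Shipment (reader v2, writer v1):
  channel: paired with writer channel (Color -> Color; writer required)
  rating: paired with writer rating (float32 -> float32; writer required)
  checksum: paired with writer checksum (bytes -> float32; writer optional)
  height: paired with writer height (float32 -> float32; writer optional)
  leftover writer field: codes
  R3 fires at checksum
  R1 fires at height
  => backward verdict for Shipment: BREAKING, 2 violation(s)
checking off the Shipment differences that do not matter here:
  removed field codes from record Shipment -> fires no rule on Shipment, leaving the asked answer as it is
  field rating in record Shipment: required changed to optional -> fires no rule on Shipment, leaving the asked answer as it is
  field channel in record Shipment: required changed to optional -> affects forward compatibility only, which is not asked


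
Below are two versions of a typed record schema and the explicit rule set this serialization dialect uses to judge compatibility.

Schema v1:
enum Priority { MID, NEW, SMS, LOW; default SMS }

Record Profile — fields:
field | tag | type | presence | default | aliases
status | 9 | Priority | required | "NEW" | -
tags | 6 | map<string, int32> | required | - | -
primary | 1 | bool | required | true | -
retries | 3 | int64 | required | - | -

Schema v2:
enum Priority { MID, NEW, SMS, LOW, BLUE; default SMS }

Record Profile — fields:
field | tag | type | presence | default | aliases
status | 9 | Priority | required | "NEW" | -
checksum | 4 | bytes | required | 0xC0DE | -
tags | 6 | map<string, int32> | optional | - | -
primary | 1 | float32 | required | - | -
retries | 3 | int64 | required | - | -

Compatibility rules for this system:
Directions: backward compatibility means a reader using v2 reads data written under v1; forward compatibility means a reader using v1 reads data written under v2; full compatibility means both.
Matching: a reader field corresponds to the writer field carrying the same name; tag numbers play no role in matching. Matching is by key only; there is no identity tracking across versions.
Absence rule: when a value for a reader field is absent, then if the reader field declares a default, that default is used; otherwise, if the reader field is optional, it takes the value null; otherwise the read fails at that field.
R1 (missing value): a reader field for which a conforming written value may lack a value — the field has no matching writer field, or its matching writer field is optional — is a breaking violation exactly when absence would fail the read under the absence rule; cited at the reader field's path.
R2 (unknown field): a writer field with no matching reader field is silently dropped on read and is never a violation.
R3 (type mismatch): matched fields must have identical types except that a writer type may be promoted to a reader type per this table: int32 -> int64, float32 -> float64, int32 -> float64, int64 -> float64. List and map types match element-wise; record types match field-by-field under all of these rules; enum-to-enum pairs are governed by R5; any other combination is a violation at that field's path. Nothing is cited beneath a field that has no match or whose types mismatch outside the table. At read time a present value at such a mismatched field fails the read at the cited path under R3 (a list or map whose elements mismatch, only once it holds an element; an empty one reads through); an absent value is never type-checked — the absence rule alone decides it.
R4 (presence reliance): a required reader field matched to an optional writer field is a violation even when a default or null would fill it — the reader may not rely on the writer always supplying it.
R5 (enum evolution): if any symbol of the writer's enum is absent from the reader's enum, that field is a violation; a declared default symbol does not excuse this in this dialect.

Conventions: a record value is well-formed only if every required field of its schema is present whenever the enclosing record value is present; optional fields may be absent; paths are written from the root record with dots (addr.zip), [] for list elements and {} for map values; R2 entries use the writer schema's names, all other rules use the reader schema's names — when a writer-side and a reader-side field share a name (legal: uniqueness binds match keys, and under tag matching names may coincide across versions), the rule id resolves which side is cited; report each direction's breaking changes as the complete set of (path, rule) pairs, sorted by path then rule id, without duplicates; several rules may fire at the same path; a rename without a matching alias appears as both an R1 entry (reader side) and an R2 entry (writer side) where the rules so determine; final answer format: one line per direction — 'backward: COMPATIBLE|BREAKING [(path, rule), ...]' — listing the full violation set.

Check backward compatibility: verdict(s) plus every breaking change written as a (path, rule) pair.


backward: BREAKING [(primary, R3)]

each type pair in Profile: writer, then reader
backward analysis of Profile with v2 as reader and v1 as writer:
  Priority -> Priority, writer required: status aligns to status
  checksum has no writer counterpart
  map<string, int32> -> map<string, int32>, writer required: tags aligns to tags
  bool -> float32, writer required: primary aligns to primary
  int64 -> int64, writer required: retries aligns to retries
  violation R3 at primary
  => 1 violation(s): backward is BREAKING for Profile
diffs on Profile not affecting the asked answer:
  field tags in record Profile: required changed to optional -> fires only in the forward direction of Profile, which is not asked here
  enum Priority (field status in record Profile): symbol BLUE added -> fires only in the forward direction of Profile, which is not asked here
  added field checksum to record Profile: required bytes, tag 4, default 0xC0DE (in v2 it sits immediately before tags) -> no rule fires on it in Profile's dialect; the asked verdict holds


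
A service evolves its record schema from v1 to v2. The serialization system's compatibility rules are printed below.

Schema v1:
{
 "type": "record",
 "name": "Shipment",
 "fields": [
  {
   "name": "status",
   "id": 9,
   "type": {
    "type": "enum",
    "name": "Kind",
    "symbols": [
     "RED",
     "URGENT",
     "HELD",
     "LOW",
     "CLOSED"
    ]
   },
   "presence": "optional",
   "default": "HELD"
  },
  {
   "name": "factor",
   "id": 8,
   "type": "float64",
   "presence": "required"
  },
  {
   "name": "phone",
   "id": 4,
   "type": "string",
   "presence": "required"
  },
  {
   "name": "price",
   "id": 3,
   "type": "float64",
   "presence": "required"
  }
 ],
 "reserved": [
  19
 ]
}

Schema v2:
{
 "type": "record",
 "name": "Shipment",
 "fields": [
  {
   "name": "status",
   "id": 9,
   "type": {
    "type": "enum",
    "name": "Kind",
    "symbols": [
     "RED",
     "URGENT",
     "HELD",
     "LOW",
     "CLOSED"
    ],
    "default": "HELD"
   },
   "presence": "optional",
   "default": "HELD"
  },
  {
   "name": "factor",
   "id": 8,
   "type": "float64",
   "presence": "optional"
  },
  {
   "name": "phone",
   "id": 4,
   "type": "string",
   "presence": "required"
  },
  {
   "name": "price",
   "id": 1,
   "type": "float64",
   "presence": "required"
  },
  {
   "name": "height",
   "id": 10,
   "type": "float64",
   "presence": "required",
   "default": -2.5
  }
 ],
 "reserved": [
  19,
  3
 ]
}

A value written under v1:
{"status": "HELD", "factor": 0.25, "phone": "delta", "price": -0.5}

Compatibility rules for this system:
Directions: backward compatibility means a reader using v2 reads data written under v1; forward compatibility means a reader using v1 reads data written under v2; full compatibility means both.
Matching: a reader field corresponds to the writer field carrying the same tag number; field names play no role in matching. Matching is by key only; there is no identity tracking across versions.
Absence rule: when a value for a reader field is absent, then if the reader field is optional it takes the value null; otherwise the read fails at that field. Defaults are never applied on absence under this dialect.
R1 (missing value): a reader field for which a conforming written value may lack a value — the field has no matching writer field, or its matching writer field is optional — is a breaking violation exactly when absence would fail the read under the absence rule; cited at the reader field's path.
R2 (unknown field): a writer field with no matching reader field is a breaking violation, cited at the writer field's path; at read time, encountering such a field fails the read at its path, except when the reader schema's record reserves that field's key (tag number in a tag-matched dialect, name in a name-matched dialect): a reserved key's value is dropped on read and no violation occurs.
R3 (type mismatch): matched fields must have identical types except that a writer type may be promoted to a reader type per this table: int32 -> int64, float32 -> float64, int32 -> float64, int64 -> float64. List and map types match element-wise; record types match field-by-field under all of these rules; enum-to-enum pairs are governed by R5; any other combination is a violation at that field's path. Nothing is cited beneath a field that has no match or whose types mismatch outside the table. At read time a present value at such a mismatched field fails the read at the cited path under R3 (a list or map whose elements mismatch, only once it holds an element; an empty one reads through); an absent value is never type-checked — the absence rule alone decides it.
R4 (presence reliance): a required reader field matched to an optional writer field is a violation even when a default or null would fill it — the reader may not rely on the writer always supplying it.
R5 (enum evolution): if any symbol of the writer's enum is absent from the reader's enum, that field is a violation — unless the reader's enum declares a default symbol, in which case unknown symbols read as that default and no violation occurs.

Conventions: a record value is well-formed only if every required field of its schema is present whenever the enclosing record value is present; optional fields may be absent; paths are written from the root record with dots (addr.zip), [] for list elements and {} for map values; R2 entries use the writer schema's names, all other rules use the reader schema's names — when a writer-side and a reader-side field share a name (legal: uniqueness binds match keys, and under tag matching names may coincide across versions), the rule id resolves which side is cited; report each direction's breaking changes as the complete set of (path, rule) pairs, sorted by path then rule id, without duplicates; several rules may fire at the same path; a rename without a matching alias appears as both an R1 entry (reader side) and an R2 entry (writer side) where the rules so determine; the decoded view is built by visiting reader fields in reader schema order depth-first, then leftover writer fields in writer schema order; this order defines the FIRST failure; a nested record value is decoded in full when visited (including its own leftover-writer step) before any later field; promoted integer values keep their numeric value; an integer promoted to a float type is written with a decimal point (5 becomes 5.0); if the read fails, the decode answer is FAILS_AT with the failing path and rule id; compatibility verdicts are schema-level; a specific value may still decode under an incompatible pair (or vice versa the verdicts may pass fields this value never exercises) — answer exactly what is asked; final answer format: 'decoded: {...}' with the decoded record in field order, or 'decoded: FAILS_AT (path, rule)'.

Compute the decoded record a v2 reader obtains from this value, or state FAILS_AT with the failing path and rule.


the writer's type comes first in each Shipment pair
migrating the Shipment value to v2:
  status := "HELD"
  factor := 0.25
  phone := "delta"
  read fails at price under R1 (no fill)
  => FAILS_AT (price, R1)
the rest of the Shipment diff is inert for this question:
  enum Kind (field status in record Shipment): default symbol set to HELD -> matters for Shipment compatibility verdicts, not for this value's decode
  added field height to record Shipment: required float64, tag 10, default -2.5 (in v2 it sits last) -> matters for Shipment compatibility verdicts, not for this value's decode
  field factor in record Shipment: required changed to optional -> matters for Shipment compatibility verdicts, not for this value's decode

decoded: FAILS_AT (price, R1)


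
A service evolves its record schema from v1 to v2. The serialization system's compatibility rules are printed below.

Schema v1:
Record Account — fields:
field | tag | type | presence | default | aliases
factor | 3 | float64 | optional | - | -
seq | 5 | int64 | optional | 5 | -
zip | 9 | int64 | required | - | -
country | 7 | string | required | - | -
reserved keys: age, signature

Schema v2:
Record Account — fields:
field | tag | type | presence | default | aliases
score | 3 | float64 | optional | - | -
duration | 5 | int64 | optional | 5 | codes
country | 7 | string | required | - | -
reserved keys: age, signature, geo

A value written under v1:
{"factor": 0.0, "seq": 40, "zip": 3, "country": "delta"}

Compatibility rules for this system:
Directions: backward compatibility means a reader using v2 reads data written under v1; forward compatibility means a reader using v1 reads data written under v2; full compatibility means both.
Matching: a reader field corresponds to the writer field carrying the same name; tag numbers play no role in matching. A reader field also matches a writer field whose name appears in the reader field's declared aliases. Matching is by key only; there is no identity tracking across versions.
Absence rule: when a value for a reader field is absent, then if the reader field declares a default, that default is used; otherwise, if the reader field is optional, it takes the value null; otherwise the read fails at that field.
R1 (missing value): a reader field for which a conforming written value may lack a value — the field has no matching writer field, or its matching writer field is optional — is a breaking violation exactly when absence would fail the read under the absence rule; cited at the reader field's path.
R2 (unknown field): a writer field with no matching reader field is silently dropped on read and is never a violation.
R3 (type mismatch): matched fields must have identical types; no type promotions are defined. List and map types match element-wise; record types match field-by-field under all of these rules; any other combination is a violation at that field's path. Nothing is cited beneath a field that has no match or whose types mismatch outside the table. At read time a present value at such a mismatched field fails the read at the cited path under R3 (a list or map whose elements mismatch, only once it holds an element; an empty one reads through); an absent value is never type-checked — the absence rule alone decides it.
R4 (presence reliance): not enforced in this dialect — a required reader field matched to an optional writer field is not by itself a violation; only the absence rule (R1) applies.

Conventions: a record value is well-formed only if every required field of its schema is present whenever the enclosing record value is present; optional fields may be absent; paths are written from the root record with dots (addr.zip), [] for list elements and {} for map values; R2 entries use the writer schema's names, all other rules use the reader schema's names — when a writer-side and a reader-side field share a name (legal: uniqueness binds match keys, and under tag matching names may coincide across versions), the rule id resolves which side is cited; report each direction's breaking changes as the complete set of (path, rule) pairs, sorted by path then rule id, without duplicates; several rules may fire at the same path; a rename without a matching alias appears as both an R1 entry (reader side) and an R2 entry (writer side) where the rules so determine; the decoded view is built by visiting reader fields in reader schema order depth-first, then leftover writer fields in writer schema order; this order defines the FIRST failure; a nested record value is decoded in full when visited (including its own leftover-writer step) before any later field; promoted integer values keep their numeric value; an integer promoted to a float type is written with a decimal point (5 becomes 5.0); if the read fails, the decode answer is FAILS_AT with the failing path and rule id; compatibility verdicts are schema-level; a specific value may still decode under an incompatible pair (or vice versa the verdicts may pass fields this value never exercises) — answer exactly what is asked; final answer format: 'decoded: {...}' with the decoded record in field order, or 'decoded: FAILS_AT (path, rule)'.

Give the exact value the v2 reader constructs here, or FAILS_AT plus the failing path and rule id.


decoded: {"score": null, "duration": 5, "country": "delta"}

each type pair in Account: writer, then reader
decoding the Account value with the v2 reader:
  score := null (absent, optional -> null)
  duration := 5 (absent -> default)
  country := "delta"
  writer factor: unknown -> dropped
  writer seq: unknown -> dropped
  writer zip: unknown -> dropped
  => decoded: {"score": null, "duration": 5, "country": "delta"}


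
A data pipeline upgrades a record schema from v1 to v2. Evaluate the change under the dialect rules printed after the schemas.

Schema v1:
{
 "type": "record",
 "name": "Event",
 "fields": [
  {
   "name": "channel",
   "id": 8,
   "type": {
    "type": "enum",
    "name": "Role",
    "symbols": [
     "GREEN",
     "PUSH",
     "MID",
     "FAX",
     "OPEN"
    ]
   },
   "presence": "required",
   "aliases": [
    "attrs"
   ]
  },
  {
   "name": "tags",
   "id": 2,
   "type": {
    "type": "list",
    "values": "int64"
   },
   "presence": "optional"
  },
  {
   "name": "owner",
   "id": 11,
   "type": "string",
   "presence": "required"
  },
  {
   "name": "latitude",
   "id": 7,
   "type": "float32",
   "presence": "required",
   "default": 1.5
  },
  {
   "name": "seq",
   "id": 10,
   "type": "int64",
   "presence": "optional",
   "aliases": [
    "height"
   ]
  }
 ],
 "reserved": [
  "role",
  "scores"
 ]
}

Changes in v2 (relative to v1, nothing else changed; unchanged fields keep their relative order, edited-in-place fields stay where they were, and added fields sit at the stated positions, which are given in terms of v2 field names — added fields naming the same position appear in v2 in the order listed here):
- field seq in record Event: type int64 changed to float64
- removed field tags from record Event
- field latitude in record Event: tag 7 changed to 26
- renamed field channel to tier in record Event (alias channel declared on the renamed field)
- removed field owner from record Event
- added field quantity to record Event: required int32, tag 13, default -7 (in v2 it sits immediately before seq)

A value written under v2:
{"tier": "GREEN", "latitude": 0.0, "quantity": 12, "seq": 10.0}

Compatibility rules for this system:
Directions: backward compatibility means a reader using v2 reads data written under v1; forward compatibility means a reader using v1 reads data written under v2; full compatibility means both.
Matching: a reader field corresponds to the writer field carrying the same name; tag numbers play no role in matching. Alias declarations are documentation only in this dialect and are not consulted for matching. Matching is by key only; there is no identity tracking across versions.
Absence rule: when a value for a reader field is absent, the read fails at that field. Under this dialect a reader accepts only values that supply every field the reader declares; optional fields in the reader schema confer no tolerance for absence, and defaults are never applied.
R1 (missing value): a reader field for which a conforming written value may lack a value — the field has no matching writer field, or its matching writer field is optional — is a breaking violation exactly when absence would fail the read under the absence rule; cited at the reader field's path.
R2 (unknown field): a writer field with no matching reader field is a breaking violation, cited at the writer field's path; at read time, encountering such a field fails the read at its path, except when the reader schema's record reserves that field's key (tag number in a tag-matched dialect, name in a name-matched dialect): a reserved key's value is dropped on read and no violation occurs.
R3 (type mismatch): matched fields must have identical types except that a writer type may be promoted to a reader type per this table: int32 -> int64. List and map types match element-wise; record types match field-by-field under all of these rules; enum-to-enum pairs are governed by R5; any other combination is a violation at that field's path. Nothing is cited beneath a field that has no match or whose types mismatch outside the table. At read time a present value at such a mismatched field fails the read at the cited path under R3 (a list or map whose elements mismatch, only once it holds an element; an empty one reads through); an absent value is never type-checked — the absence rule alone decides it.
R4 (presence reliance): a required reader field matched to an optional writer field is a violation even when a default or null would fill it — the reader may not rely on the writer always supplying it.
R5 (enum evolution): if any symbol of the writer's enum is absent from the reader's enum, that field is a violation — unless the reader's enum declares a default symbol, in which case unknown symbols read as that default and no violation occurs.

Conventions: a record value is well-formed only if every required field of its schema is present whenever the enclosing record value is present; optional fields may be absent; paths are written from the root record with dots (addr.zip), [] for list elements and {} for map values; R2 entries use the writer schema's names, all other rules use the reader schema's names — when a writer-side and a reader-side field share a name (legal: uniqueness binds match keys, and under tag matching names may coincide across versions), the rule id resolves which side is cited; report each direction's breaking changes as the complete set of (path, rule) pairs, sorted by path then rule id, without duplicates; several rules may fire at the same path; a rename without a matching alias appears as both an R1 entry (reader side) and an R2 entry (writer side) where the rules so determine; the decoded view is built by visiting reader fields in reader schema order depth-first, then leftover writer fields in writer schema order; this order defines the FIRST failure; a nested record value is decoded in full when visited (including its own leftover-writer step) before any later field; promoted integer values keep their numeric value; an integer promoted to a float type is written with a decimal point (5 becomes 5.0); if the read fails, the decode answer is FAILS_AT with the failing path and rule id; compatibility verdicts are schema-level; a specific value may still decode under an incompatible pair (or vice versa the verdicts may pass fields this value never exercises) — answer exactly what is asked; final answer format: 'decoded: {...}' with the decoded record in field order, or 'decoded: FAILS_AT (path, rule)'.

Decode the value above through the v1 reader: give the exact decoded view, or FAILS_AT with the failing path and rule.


decoded: FAILS_AT (channel, R1)

arrows below run writer -> reader for Event
decode walk for Event under reader schema v1:
  read fails at channel under R1 (no fill)
  => FAILS_AT (channel, R1)
remaining Event differences; none change what is asked:
  field seq in record Event: type int64 changed to float64 -> a verdict-level change on Event — the shown value reads the same
  removed field tags from record Event -> a verdict-level change on Event — the shown value reads the same
  field latitude in record Event: tag 7 changed to 26 -> fires no rule on Event under this dialect and leaves the result unchanged
  removed field owner from record Event -> a verdict-level change on Event — the shown value reads the same
  added field quantity to record Event: required int32, tag 13, default -7 (in v2 it sits immediately before seq) -> a verdict-level change on Event — the shown value reads the same
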